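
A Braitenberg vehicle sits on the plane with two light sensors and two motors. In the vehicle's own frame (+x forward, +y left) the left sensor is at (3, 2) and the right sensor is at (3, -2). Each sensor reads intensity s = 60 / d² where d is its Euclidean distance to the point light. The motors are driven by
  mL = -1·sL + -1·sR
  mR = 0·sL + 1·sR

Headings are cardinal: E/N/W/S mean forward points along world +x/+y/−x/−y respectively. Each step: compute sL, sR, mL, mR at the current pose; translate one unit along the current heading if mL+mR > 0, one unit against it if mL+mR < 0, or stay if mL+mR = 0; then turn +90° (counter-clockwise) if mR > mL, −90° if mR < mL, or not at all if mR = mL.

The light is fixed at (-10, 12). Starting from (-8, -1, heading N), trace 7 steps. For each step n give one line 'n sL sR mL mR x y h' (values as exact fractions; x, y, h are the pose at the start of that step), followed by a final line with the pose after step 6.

n=0: pose=(-8,-1,N); sL=3/5, sR=15/29; mL=-162/145, mR=15/29; mL+mR=-3/5 → advance -1; mR−mL=237/145 → turn +1·90°
n=1: pose=(-8,-2,W); sL=60/257, sR=12/29; mL=-4824/7453, mR=12/29; mL+mR=-60/257 → advance -1; mR−mL=7908/7453 → turn +1·90°
n=2: pose=(-7,-2,S); sL=30/157, sR=6/29; mL=-1812/4553, mR=6/29; mL+mR=-30/157 → advance -1; mR−mL=2754/4553 → turn +1·90°
n=3: pose=(-7,-1,E); sL=60/157, sR=20/87; mL=-8360/13659, mR=20/87; mL+mR=-60/157 → advance -1; mR−mL=11500/13659 → turn +1·90°
n=4: pose=(-8,-1,N); sL=3/5, sR=15/29; mL=-162/145, mR=15/29; mL+mR=-3/5 → advance -1; mR−mL=237/145 → turn +1·90°
n=5: pose=(-8,-2,W); sL=60/257, sR=12/29; mL=-4824/7453, mR=12/29; mL+mR=-60/257 → advance -1; mR−mL=7908/7453 → turn +1·90°
n=6: pose=(-7,-2,S); sL=30/157, sR=6/29; mL=-1812/4553, mR=6/29; mL+mR=-30/157 → advance -1; mR−mL=2754/4553 → turn +1·90°

0 3/5 15/29 -162/145 15/29 -8 -1 N
1 60/257 12/29 -4824/7453 12/29 -8 -2 W
2 30/157 6/29 -1812/4553 6/29 -7 -2 S
3 60/157 20/87 -8360/13659 20/87 -7 -1 E
4 3/5 15/29 -162/145 15/29 -8 -1 N
5 60/257 12/29 -4824/7453 12/29 -8 -2 W
6 30/157 6/29 -1812/4553 6/29 -7 -2 S
final -7 -1 E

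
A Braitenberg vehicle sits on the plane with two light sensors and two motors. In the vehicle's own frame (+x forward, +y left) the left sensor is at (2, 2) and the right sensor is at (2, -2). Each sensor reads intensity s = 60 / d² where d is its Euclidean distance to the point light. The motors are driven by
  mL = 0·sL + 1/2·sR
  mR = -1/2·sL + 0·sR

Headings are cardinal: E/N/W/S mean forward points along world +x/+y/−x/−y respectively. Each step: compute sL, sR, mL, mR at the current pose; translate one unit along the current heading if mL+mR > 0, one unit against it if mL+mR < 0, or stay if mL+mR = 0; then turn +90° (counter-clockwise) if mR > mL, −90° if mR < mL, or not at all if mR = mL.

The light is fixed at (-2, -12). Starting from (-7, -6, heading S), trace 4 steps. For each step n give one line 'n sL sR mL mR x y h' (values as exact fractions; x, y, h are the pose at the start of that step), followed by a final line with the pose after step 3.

n=0: pose=(-7,-6,S); sL=12/5, sR=12/13; mL=6/13, mR=-6/5; mL+mR=-48/65 → advance -1; mR−mL=-108/65 → turn -1·90°
n=1: pose=(-7,-5,W); sL=30/37, sR=6/13; mL=3/13, mR=-15/37; mL+mR=-84/481 → advance -1; mR−mL=-306/481 → turn -1·90°
n=2: pose=(-6,-5,N); sL=20/39, sR=12/17; mL=6/17, mR=-10/39; mL+mR=64/663 → advance +1; mR−mL=-404/663 → turn -1·90°
n=3: pose=(-6,-4,E); sL=15/26, sR=3/2; mL=3/4, mR=-15/52; mL+mR=6/13 → advance +1; mR−mL=-27/26 → turn -1·90°

0 12/5 12/13 6/13 -6/5 -7 -6 S
1 30/37 6/13 3/13 -15/37 -7 -5 W
2 20/39 12/17 6/17 -10/39 -6 -5 N
3 15/26 3/2 3/4 -15/52 -6 -4 E
final -5 -4 S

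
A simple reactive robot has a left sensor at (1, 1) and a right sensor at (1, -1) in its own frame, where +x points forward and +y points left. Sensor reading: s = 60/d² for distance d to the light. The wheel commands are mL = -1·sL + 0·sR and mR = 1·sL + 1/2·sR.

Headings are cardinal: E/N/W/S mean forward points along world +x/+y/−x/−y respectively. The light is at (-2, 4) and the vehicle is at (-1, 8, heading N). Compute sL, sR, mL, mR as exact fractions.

left sensor world pos  = (-2, 9); dL² = 25
right sensor world pos = (0, 9); dR² = 29
sL = 60/25 = 12/5
sR = 60/29 = 60/29
mL = -1·sL + 0·sR = -12/5
mR = 1·sL + 1/2·sR = 498/145

12/5 60/29 -12/5 498/145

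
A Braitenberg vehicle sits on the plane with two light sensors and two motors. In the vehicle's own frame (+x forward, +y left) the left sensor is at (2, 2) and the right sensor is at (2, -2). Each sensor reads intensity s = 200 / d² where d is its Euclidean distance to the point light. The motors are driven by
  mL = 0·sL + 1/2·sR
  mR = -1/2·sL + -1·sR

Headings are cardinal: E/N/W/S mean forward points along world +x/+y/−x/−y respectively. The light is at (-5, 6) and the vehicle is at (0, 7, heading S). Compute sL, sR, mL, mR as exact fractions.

left sensor world pos  = (2, 5); dL² = 50
right sensor world pos = (-2, 5); dR² = 10
sL = 200/50 = 4
sR = 200/10 = 20
mL = 0·sL + 1/2·sR = 10
mR = -1/2·sL + -1·sR = -22

4 20 10 -22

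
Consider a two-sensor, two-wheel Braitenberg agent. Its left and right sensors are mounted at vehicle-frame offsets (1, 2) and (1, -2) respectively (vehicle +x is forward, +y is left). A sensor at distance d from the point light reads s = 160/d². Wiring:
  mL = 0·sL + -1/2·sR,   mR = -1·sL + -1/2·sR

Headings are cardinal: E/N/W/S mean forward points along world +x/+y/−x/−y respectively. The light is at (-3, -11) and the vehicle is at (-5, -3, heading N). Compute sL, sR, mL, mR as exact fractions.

160/97 160/81 -80/81 -20720/7857

left sensor world pos  = (-7, -2); dL² = 97
right sensor world pos = (-3, -2); dR² = 81
sL = 160/97 = 160/97
sR = 160/81 = 160/81
mL = 0·sL + -1/2·sR = -80/81
mR = -1·sL + -1/2·sR = -20720/7857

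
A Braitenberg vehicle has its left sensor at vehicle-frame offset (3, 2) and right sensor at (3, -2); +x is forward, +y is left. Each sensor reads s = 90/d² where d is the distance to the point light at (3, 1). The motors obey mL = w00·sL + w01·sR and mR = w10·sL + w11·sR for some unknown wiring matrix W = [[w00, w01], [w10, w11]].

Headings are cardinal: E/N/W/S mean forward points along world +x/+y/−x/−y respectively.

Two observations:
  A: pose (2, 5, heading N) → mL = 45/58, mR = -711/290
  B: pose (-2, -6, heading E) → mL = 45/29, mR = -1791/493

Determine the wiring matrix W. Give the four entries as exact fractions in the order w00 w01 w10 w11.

1/2 0 -1 -1/2

obs A: pose=(2,5,N) → sL=45/29, sR=9/5, mL=45/58, mR=-711/290
obs B: pose=(-2,-6,E) → sL=90/29, sR=18/17, mL=45/29, mR=-1791/493
sensor matrix S = [[45/29, 9/5], [90/29, 18/17]]; det S = -1944/493
solve [mL_A; mL_B] = S·[w00; w01] and [mR_A; mR_B] = S·[w10; w11]:
  w00 = 1/2, w01 = 0, w10 = -1, w11 = -1/2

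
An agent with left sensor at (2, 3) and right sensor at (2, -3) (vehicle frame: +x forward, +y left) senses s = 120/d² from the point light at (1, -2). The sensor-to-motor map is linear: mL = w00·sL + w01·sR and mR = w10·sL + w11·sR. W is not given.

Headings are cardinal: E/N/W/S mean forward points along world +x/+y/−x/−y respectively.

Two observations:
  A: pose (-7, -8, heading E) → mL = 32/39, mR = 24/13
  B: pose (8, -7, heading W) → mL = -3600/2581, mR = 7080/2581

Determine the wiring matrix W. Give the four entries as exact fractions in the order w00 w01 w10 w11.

obs A: pose=(-7,-8,E) → sL=8/3, sR=40/39, mL=32/39, mR=24/13
obs B: pose=(8,-7,W) → sL=120/89, sR=120/29, mL=-3600/2581, mR=7080/2581
sensor matrix S = [[8/3, 40/39], [120/89, 120/29]]; det S = 323840/33553
solve [mL_A; mL_B] = S·[w00; w01] and [mR_A; mR_B] = S·[w10; w11]:
  w00 = 1/2, w01 = -1/2, w10 = 1/2, w11 = 1/2

1/2 -1/2 1/2 1/2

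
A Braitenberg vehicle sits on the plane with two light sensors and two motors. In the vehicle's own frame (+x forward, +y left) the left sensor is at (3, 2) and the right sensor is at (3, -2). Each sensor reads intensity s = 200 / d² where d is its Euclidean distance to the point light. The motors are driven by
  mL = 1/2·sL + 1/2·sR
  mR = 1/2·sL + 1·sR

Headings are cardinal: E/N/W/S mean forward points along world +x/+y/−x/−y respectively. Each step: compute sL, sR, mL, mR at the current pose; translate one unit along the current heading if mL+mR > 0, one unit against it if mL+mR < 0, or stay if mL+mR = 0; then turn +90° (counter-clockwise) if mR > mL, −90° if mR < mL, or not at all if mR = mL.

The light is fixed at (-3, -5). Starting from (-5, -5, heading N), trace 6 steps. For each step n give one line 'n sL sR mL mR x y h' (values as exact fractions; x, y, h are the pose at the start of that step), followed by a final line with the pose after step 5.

n=0: pose=(-5,-5,N); sL=8, sR=200/9; mL=136/9, mR=236/9; mL+mR=124/3 → advance +1; mR−mL=100/9 → turn +1·90°
n=1: pose=(-5,-4,W); sL=100/13, sR=100/17; mL=1500/221, mR=2150/221; mL+mR=3650/221 → advance +1; mR−mL=50/17 → turn +1·90°
n=2: pose=(-6,-4,S); sL=40, sR=200/29; mL=680/29, mR=780/29; mL+mR=1460/29 → advance +1; mR−mL=100/29 → turn +1·90°
n=3: pose=(-6,-5,E); sL=50, sR=50; mL=50, mR=75; mL+mR=125 → advance +1; mR−mL=25 → turn +1·90°
n=4: pose=(-5,-5,N); sL=8, sR=200/9; mL=136/9, mR=236/9; mL+mR=124/3 → advance +1; mR−mL=100/9 → turn +1·90°
n=5: pose=(-5,-4,W); sL=100/13, sR=100/17; mL=1500/221, mR=2150/221; mL+mR=3650/221 → advance +1; mR−mL=50/17 → turn +1·90°

0 8 200/9 136/9 236/9 -5 -5 N
1 100/13 100/17 1500/221 2150/221 -5 -4 W
2 40 200/29 680/29 780/29 -6 -4 S
3 50 50 50 75 -6 -5 E
4 8 200/9 136/9 236/9 -5 -5 N
5 100/13 100/17 1500/221 2150/221 -5 -4 W
final -6 -4 S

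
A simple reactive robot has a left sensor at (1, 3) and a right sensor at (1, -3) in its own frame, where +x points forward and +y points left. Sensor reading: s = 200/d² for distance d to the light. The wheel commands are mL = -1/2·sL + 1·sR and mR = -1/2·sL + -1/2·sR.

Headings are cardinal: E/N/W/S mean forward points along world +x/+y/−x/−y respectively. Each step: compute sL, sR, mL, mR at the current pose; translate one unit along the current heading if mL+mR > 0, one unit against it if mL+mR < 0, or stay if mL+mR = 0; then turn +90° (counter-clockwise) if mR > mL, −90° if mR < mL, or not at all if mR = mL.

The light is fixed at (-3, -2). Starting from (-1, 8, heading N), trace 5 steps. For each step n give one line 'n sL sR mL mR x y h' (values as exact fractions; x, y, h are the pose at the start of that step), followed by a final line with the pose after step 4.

0 100/61 100/73 2450/4453 -6700/4453 -1 8 N
1 200/153 40/9 580/153 -440/153 -1 7 E
2 2 25/8 17/8 -41/16 0 7 S
3 200/53 200/173 -6700/9169 -22600/9169 0 8 W
4 100/61 20/17 370/1037 -1460/1037 1 8 N
final 1 7 E

n=0: pose=(-1,8,N); sL=100/61, sR=100/73; mL=2450/4453, mR=-6700/4453; mL+mR=-4250/4453 → advance -1; mR−mL=-150/73 → turn -1·90°
n=1: pose=(-1,7,E); sL=200/153, sR=40/9; mL=580/153, mR=-440/153; mL+mR=140/153 → advance +1; mR−mL=-20/3 → turn -1·90°
n=2: pose=(0,7,S); sL=2, sR=25/8; mL=17/8, mR=-41/16; mL+mR=-7/16 → advance -1; mR−mL=-75/16 → turn -1·90°
n=3: pose=(0,8,W); sL=200/53, sR=200/173; mL=-6700/9169, mR=-22600/9169; mL+mR=-29300/9169 → advance -1; mR−mL=-300/173 → turn -1·90°
n=4: pose=(1,8,N); sL=100/61, sR=20/17; mL=370/1037, mR=-1460/1037; mL+mR=-1090/1037 → advance -1; mR−mL=-30/17 → turn -1·90°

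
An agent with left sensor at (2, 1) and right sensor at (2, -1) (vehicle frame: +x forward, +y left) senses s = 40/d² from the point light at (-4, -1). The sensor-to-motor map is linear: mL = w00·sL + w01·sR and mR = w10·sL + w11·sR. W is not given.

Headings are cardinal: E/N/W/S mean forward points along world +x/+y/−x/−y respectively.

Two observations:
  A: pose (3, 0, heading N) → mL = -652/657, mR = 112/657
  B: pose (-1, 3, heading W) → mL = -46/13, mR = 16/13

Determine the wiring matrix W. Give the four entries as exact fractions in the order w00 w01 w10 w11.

-1/2 -1 1/2 -1/2

obs A: pose=(3,0,N) → sL=8/9, sR=40/73, mL=-652/657, mR=112/657
obs B: pose=(-1,3,W) → sL=4, sR=20/13, mL=-46/13, mR=16/13
sensor matrix S = [[8/9, 40/73], [4, 20/13]]; det S = -7040/8541
solve [mL_A; mL_B] = S·[w00; w01] and [mR_A; mR_B] = S·[w10; w11]:
  w00 = -1/2, w01 = -1, w10 = 1/2, w11 = -1/2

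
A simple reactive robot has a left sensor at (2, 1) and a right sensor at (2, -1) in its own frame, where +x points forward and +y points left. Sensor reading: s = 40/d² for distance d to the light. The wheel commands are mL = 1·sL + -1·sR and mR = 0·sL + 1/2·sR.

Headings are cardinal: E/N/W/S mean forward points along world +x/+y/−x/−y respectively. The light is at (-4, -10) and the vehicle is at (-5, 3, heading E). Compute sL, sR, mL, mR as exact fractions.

left sensor world pos  = (-3, 4); dL² = 197
right sensor world pos = (-3, 2); dR² = 145
sL = 40/197 = 40/197
sR = 40/145 = 8/29
mL = 1·sL + -1·sR = -416/5713
mR = 0·sL + 1/2·sR = 4/29

40/197 8/29 -416/5713 4/29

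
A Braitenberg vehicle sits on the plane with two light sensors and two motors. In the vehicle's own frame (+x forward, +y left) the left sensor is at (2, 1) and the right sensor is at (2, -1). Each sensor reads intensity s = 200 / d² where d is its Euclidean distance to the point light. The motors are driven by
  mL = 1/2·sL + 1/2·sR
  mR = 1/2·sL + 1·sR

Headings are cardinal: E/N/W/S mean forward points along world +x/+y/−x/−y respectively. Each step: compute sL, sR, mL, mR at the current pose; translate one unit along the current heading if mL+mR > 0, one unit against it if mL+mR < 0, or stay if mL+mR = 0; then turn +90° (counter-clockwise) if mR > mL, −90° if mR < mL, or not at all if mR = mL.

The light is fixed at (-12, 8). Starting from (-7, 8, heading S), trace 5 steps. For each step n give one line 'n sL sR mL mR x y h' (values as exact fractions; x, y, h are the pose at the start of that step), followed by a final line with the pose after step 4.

n=0: pose=(-7,8,S); sL=5, sR=10; mL=15/2, mR=25/2; mL+mR=20 → advance +1; mR−mL=5 → turn +1·90°
n=1: pose=(-7,7,E); sL=200/49, sR=200/53; mL=10200/2597, mR=15100/2597; mL+mR=25300/2597 → advance +1; mR−mL=100/53 → turn +1·90°
n=2: pose=(-6,7,N); sL=100/13, sR=4; mL=76/13, mR=102/13; mL+mR=178/13 → advance +1; mR−mL=2 → turn +1·90°
n=3: pose=(-6,8,W); sL=200/17, sR=200/17; mL=200/17, mR=300/17; mL+mR=500/17 → advance +1; mR−mL=100/17 → turn +1·90°
n=4: pose=(-7,8,S); sL=5, sR=10; mL=15/2, mR=25/2; mL+mR=20 → advance +1; mR−mL=5 → turn +1·90°

0 5 10 15/2 25/2 -7 8 S
1 200/49 200/53 10200/2597 15100/2597 -7 7 E
2 100/13 4 76/13 102/13 -6 7 N
3 200/17 200/17 200/17 300/17 -6 8 W
4 5 10 15/2 25/2 -7 8 S
final -7 7 E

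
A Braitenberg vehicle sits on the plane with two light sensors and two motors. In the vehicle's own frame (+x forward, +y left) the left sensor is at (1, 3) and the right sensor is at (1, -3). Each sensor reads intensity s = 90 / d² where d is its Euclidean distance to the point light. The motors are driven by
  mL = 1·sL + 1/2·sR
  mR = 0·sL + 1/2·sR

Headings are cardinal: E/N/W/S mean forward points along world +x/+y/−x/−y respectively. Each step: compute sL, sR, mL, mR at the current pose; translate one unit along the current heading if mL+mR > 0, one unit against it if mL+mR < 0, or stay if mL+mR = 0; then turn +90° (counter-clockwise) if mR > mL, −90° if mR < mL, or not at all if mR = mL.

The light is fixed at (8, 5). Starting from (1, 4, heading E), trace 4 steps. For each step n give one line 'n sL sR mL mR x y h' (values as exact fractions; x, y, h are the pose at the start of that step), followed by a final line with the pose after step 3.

0 9/4 45/26 81/26 45/52 1 4 E
1 90/13 18/17 1647/221 9/17 2 4 S
2 45/37 9/5 783/370 9/10 2 3 W
3 90/101 90/17 6075/1717 45/17 1 3 N
final 1 4 E

n=0: pose=(1,4,E); sL=9/4, sR=45/26; mL=81/26, mR=45/52; mL+mR=207/52 → advance +1; mR−mL=-9/4 → turn -1·90°
n=1: pose=(2,4,S); sL=90/13, sR=18/17; mL=1647/221, mR=9/17; mL+mR=1764/221 → advance +1; mR−mL=-90/13 → turn -1·90°
n=2: pose=(2,3,W); sL=45/37, sR=9/5; mL=783/370, mR=9/10; mL+mR=558/185 → advance +1; mR−mL=-45/37 → turn -1·90°
n=3: pose=(1,3,N); sL=90/101, sR=90/17; mL=6075/1717, mR=45/17; mL+mR=10620/1717 → advance +1; mR−mL=-90/101 → turn -1·90°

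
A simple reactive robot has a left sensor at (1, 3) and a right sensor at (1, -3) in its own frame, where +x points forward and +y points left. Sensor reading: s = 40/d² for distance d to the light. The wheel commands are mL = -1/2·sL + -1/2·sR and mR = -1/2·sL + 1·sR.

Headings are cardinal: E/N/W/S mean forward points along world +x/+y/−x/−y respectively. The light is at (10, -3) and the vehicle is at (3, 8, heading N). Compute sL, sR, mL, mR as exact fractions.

left sensor world pos  = (0, 9); dL² = 244
right sensor world pos = (6, 9); dR² = 160
sL = 40/244 = 10/61
sR = 40/160 = 1/4
mL = -1/2·sL + -1/2·sR = -101/488
mR = -1/2·sL + 1·sR = 41/244

10/61 1/4 -101/488 41/244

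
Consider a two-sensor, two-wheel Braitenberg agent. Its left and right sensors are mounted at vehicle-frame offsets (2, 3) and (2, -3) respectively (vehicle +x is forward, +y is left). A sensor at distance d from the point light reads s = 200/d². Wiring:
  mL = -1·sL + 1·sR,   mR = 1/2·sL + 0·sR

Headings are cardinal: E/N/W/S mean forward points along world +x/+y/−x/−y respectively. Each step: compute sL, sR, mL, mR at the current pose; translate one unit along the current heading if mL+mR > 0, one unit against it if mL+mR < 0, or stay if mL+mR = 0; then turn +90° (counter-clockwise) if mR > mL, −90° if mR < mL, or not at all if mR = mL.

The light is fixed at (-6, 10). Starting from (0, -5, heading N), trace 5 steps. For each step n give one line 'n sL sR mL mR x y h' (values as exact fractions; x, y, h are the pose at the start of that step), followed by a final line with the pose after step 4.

0 100/89 4/5 -144/445 50/89 0 -5 N
1 40/61 200/137 6720/8357 20/61 0 -4 W
2 50/37 25/26 -375/962 25/37 -1 -4 N
3 40/53 200/109 6240/5777 20/53 -1 -3 W
4 100/61 20/17 -480/1037 50/61 -2 -3 N
final -2 -2 W

n=0: pose=(0,-5,N); sL=100/89, sR=4/5; mL=-144/445, mR=50/89; mL+mR=106/445 → advance +1; mR−mL=394/445 → turn +1·90°
n=1: pose=(0,-4,W); sL=40/61, sR=200/137; mL=6720/8357, mR=20/61; mL+mR=9460/8357 → advance +1; mR−mL=-3980/8357 → turn -1·90°
n=2: pose=(-1,-4,N); sL=50/37, sR=25/26; mL=-375/962, mR=25/37; mL+mR=275/962 → advance +1; mR−mL=1025/962 → turn +1·90°
n=3: pose=(-1,-3,W); sL=40/53, sR=200/109; mL=6240/5777, mR=20/53; mL+mR=8420/5777 → advance +1; mR−mL=-4060/5777 → turn -1·90°
n=4: pose=(-2,-3,N); sL=100/61, sR=20/17; mL=-480/1037, mR=50/61; mL+mR=370/1037 → advance +1; mR−mL=1330/1037 → turn +1·90°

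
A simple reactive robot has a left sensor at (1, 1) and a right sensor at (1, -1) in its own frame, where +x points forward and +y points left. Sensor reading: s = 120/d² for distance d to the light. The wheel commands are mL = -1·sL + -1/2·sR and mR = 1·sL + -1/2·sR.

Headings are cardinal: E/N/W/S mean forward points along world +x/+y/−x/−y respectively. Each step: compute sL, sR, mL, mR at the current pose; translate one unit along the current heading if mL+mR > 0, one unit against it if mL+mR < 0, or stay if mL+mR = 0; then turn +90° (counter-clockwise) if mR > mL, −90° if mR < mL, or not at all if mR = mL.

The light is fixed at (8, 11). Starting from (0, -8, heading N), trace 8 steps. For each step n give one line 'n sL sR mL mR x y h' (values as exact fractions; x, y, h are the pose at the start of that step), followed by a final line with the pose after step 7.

n=0: pose=(0,-8,N); sL=8/27, sR=120/373; mL=-4604/10071, mR=1364/10071; mL+mR=-120/373 → advance -1; mR−mL=16/27 → turn +1·90°
n=1: pose=(0,-9,W); sL=20/87, sR=60/221; mL=-7030/19227, mR=1810/19227; mL+mR=-60/221 → advance -1; mR−mL=40/87 → turn +1·90°
n=2: pose=(1,-9,S); sL=40/159, sR=24/101; mL=-5948/16059, mR=2132/16059; mL+mR=-24/101 → advance -1; mR−mL=80/159 → turn +1·90°
n=3: pose=(1,-8,E); sL=1/3, sR=30/109; mL=-154/327, mR=64/327; mL+mR=-30/109 → advance -1; mR−mL=2/3 → turn +1·90°
n=4: pose=(0,-8,N); sL=8/27, sR=120/373; mL=-4604/10071, mR=1364/10071; mL+mR=-120/373 → advance -1; mR−mL=16/27 → turn +1·90°
n=5: pose=(0,-9,W); sL=20/87, sR=60/221; mL=-7030/19227, mR=1810/19227; mL+mR=-60/221 → advance -1; mR−mL=40/87 → turn +1·90°
n=6: pose=(1,-9,S); sL=40/159, sR=24/101; mL=-5948/16059, mR=2132/16059; mL+mR=-24/101 → advance -1; mR−mL=80/159 → turn +1·90°
n=7: pose=(1,-8,E); sL=1/3, sR=30/109; mL=-154/327, mR=64/327; mL+mR=-30/109 → advance -1; mR−mL=2/3 → turn +1·90°

0 8/27 120/373 -4604/10071 1364/10071 0 -8 N
1 20/87 60/221 -7030/19227 1810/19227 0 -9 W
2 40/159 24/101 -5948/16059 2132/16059 1 -9 S
3 1/3 30/109 -154/327 64/327 1 -8 E
4 8/27 120/373 -4604/10071 1364/10071 0 -8 N
5 20/87 60/221 -7030/19227 1810/19227 0 -9 W
6 40/159 24/101 -5948/16059 2132/16059 1 -9 S
7 1/3 30/109 -154/327 64/327 1 -8 E
final 0 -8 N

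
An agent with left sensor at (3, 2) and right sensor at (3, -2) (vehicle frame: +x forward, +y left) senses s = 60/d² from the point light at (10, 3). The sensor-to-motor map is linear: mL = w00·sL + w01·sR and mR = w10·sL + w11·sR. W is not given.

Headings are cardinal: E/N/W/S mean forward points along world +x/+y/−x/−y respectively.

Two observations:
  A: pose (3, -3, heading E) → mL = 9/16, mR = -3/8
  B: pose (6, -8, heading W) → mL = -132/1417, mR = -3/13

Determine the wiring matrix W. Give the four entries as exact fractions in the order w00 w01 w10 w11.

1/2 -1/2 0 -1/2

obs A: pose=(3,-3,E) → sL=15/8, sR=3/4, mL=9/16, mR=-3/8
obs B: pose=(6,-8,W) → sL=30/109, sR=6/13, mL=-132/1417, mR=-3/13
sensor matrix S = [[15/8, 3/4], [30/109, 6/13]]; det S = 3735/5668
solve [mL_A; mL_B] = S·[w00; w01] and [mR_A; mR_B] = S·[w10; w11]:
  w00 = 1/2, w01 = -1/2, w10 = 0, w11 = -1/2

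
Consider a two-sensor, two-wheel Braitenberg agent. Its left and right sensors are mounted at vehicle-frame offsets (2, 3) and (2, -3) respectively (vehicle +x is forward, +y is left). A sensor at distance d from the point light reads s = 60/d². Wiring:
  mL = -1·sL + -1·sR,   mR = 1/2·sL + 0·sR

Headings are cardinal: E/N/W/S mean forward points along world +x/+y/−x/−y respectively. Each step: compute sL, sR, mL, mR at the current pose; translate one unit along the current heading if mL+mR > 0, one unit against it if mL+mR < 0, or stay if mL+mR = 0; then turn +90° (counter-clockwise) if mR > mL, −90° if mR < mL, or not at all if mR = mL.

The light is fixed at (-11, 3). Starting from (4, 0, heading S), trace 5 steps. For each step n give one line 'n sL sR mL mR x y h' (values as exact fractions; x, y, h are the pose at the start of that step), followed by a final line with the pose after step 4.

0 60/349 60/169 -31080/58981 30/349 4 0 S
1 6/29 30/157 -1812/4553 3/29 4 1 E
2 60/121 60/289 -24600/34969 30/121 3 1 N
3 1/3 5/12 -3/4 1/6 3 0 W
4 60/349 60/169 -31080/58981 30/349 4 0 S
final 4 1 E

n=0: pose=(4,0,S); sL=60/349, sR=60/169; mL=-31080/58981, mR=30/349; mL+mR=-26010/58981 → advance -1; mR−mL=36150/58981 → turn +1·90°
n=1: pose=(4,1,E); sL=6/29, sR=30/157; mL=-1812/4553, mR=3/29; mL+mR=-1341/4553 → advance -1; mR−mL=2283/4553 → turn +1·90°
n=2: pose=(3,1,N); sL=60/121, sR=60/289; mL=-24600/34969, mR=30/121; mL+mR=-15930/34969 → advance -1; mR−mL=33270/34969 → turn +1·90°
n=3: pose=(3,0,W); sL=1/3, sR=5/12; mL=-3/4, mR=1/6; mL+mR=-7/12 → advance -1; mR−mL=11/12 → turn +1·90°
n=4: pose=(4,0,S); sL=60/349, sR=60/169; mL=-31080/58981, mR=30/349; mL+mR=-26010/58981 → advance -1; mR−mL=36150/58981 → turn +1·90°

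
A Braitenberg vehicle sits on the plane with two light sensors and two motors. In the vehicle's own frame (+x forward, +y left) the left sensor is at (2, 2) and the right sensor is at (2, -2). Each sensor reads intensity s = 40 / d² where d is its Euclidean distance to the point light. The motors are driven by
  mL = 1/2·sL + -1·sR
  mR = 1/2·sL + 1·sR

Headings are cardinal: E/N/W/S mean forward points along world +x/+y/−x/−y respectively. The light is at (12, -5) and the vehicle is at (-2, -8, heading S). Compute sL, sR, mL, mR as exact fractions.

40/169 40/281 -1140/47489 12380/47489

left sensor world pos  = (0, -10); dL² = 169
right sensor world pos = (-4, -10); dR² = 281
sL = 40/169 = 40/169
sR = 40/281 = 40/281
mL = 1/2·sL + -1·sR = -1140/47489
mR = 1/2·sL + 1·sR = 12380/47489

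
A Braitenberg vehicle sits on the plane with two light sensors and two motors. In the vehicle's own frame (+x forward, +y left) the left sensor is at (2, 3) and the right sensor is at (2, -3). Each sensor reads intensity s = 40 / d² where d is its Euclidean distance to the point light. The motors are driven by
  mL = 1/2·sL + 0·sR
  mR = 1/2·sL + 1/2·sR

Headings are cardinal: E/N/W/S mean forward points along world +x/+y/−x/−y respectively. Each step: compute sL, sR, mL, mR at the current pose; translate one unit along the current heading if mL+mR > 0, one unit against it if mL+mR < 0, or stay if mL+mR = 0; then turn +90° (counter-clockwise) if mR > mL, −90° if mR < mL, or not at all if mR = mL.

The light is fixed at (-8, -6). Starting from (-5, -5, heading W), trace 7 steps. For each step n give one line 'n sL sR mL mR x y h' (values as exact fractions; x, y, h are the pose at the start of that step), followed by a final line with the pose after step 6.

n=0: pose=(-5,-5,W); sL=8, sR=40/17; mL=4, mR=88/17; mL+mR=156/17 → advance +1; mR−mL=20/17 → turn +1·90°
n=1: pose=(-6,-5,S); sL=20/13, sR=20; mL=10/13, mR=140/13; mL+mR=150/13 → advance +1; mR−mL=10 → turn +1·90°
n=2: pose=(-6,-6,E); sL=8/5, sR=8/5; mL=4/5, mR=8/5; mL+mR=12/5 → advance +1; mR−mL=4/5 → turn +1·90°
n=3: pose=(-5,-6,N); sL=10, sR=1; mL=5, mR=11/2; mL+mR=21/2 → advance +1; mR−mL=1/2 → turn +1·90°
n=4: pose=(-5,-5,W); sL=8, sR=40/17; mL=4, mR=88/17; mL+mR=156/17 → advance +1; mR−mL=20/17 → turn +1·90°
n=5: pose=(-6,-5,S); sL=20/13, sR=20; mL=10/13, mR=140/13; mL+mR=150/13 → advance +1; mR−mL=10 → turn +1·90°
n=6: pose=(-6,-6,E); sL=8/5, sR=8/5; mL=4/5, mR=8/5; mL+mR=12/5 → advance +1; mR−mL=4/5 → turn +1·90°

0 8 40/17 4 88/17 -5 -5 W
1 20/13 20 10/13 140/13 -6 -5 S
2 8/5 8/5 4/5 8/5 -6 -6 E
3 10 1 5 11/2 -5 -6 N
4 8 40/17 4 88/17 -5 -5 W
5 20/13 20 10/13 140/13 -6 -5 S
6 8/5 8/5 4/5 8/5 -6 -6 E
final -5 -6 N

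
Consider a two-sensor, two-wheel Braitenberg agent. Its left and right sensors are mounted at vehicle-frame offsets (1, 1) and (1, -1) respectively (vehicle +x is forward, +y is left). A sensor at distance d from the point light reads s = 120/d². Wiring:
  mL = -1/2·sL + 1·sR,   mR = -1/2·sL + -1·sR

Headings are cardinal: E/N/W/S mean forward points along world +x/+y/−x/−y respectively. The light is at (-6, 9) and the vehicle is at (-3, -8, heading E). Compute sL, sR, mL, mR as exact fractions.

15/34 6/17 9/68 -39/68

left sensor world pos  = (-2, -7); dL² = 272
right sensor world pos = (-2, -9); dR² = 340
sL = 120/272 = 15/34
sR = 120/340 = 6/17
mL = -1/2·sL + 1·sR = 9/68
mR = -1/2·sL + -1·sR = -39/68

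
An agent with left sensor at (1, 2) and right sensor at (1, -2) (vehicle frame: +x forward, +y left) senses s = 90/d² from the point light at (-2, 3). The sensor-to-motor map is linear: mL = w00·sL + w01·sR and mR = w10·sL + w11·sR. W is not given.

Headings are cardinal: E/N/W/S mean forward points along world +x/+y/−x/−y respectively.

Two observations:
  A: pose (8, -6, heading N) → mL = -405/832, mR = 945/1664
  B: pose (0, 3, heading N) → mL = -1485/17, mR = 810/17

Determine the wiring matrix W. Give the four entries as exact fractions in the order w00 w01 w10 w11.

obs A: pose=(8,-6,N) → sL=45/64, sR=45/104, mL=-405/832, mR=945/1664
obs B: pose=(0,3,N) → sL=90, sR=90/17, mL=-1485/17, mR=810/17
sensor matrix S = [[45/64, 45/104], [90, 90/17]]; det S = -249075/7072
solve [mL_A; mL_B] = S·[w00; w01] and [mR_A; mR_B] = S·[w10; w11]:
  w00 = -1, w01 = 1/2, w10 = 1/2, w11 = 1/2

-1 1/2 1/2 1/2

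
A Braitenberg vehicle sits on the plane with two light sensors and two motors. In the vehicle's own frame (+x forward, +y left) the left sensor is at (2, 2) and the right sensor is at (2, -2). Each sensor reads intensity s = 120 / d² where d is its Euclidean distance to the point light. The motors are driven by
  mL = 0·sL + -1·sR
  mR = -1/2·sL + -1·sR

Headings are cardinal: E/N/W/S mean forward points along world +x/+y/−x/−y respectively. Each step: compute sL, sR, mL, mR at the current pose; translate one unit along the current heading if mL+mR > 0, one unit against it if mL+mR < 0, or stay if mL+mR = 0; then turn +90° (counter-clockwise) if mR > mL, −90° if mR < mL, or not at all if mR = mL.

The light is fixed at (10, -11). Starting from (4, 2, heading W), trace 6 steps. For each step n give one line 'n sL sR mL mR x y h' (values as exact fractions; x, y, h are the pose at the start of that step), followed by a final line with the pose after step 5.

0 24/37 120/289 -120/289 -7908/10693 4 2 W
1 60/137 20/39 -20/39 -3910/5343 5 2 N
2 24/41 120/109 -120/109 -6228/4469 5 1 E
3 30/29 30/41 -30/41 -1485/1189 4 1 S
4 24/37 120/289 -120/289 -7908/10693 4 2 W
5 60/137 20/39 -20/39 -3910/5343 5 2 N
final 5 1 E

n=0: pose=(4,2,W); sL=24/37, sR=120/289; mL=-120/289, mR=-7908/10693; mL+mR=-12348/10693 → advance -1; mR−mL=-12/37 → turn -1·90°
n=1: pose=(5,2,N); sL=60/137, sR=20/39; mL=-20/39, mR=-3910/5343; mL+mR=-6650/5343 → advance -1; mR−mL=-30/137 → turn -1·90°
n=2: pose=(5,1,E); sL=24/41, sR=120/109; mL=-120/109, mR=-6228/4469; mL+mR=-11148/4469 → advance -1; mR−mL=-12/41 → turn -1·90°
n=3: pose=(4,1,S); sL=30/29, sR=30/41; mL=-30/41, mR=-1485/1189; mL+mR=-2355/1189 → advance -1; mR−mL=-15/29 → turn -1·90°
n=4: pose=(4,2,W); sL=24/37, sR=120/289; mL=-120/289, mR=-7908/10693; mL+mR=-12348/10693 → advance -1; mR−mL=-12/37 → turn -1·90°
n=5: pose=(5,2,N); sL=60/137, sR=20/39; mL=-20/39, mR=-3910/5343; mL+mR=-6650/5343 → advance -1; mR−mL=-30/137 → turn -1·90°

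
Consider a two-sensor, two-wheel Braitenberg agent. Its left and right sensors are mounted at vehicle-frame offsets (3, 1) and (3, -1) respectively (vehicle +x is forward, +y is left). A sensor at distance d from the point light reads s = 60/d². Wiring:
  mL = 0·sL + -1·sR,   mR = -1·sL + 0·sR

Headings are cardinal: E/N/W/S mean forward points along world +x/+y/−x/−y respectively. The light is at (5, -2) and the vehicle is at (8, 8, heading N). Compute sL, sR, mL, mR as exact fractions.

60/173 12/37 -12/37 -60/173

left sensor world pos  = (7, 11); dL² = 173
right sensor world pos = (9, 11); dR² = 185
sL = 60/173 = 60/173
sR = 60/185 = 12/37
mL = 0·sL + -1·sR = -12/37
mR = -1·sL + 0·sR = -60/173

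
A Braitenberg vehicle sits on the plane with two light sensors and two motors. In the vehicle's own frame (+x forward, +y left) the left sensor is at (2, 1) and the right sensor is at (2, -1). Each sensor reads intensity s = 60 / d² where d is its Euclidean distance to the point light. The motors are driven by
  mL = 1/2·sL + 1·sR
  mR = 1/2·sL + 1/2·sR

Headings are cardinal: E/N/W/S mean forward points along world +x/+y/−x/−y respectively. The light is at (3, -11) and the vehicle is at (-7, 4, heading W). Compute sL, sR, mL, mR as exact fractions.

left sensor world pos  = (-9, 3); dL² = 340
right sensor world pos = (-9, 5); dR² = 400
sL = 60/340 = 3/17
sR = 60/400 = 3/20
mL = 1/2·sL + 1·sR = 81/340
mR = 1/2·sL + 1/2·sR = 111/680

3/17 3/20 81/340 111/680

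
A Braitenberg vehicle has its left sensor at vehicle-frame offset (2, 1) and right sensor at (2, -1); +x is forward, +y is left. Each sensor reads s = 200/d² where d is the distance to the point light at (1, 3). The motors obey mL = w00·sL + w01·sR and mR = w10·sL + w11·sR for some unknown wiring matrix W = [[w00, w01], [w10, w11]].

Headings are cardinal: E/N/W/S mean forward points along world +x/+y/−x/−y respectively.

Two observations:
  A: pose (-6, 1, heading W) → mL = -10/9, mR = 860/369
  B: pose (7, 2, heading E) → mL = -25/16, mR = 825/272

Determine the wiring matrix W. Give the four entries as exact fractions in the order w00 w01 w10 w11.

-1/2 0 1/2 1/2

obs A: pose=(-6,1,W) → sL=20/9, sR=100/41, mL=-10/9, mR=860/369
obs B: pose=(7,2,E) → sL=25/8, sR=50/17, mL=-25/16, mR=825/272
sensor matrix S = [[20/9, 100/41], [25/8, 50/17]]; det S = -13625/12546
solve [mL_A; mL_B] = S·[w00; w01] and [mR_A; mR_B] = S·[w10; w11]:
  w00 = -1/2, w01 = 0, w10 = 1/2, w11 = 1/2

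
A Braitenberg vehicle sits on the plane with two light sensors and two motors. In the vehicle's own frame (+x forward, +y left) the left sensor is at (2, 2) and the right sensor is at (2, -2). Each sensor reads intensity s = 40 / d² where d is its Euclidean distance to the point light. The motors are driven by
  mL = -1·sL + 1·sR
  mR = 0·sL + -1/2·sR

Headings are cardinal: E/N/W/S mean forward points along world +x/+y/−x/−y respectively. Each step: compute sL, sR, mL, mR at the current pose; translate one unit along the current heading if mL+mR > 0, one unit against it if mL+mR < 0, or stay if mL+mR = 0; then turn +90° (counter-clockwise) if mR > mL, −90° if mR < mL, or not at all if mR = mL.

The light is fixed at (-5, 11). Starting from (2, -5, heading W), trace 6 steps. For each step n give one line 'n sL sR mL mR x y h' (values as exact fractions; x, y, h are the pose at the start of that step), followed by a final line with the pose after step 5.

0 40/349 40/221 5120/77129 -20/221 2 -5 W
1 5/29 5/37 -40/1073 -5/74 3 -5 N
2 8/65 40/461 -1088/29965 -20/461 3 -6 E
3 20/221 20/193 560/42653 -10/193 2 -6 S
4 40/349 40/221 5120/77129 -20/221 2 -5 W
5 5/29 5/37 -40/1073 -5/74 3 -5 N
final 3 -6 E

n=0: pose=(2,-5,W); sL=40/349, sR=40/221; mL=5120/77129, mR=-20/221; mL+mR=-1860/77129 → advance -1; mR−mL=-12100/77129 → turn -1·90°
n=1: pose=(3,-5,N); sL=5/29, sR=5/37; mL=-40/1073, mR=-5/74; mL+mR=-225/2146 → advance -1; mR−mL=-65/2146 → turn -1·90°
n=2: pose=(3,-6,E); sL=8/65, sR=40/461; mL=-1088/29965, mR=-20/461; mL+mR=-2388/29965 → advance -1; mR−mL=-212/29965 → turn -1·90°
n=3: pose=(2,-6,S); sL=20/221, sR=20/193; mL=560/42653, mR=-10/193; mL+mR=-1650/42653 → advance -1; mR−mL=-2770/42653 → turn -1·90°
n=4: pose=(2,-5,W); sL=40/349, sR=40/221; mL=5120/77129, mR=-20/221; mL+mR=-1860/77129 → advance -1; mR−mL=-12100/77129 → turn -1·90°
n=5: pose=(3,-5,N); sL=5/29, sR=5/37; mL=-40/1073, mR=-5/74; mL+mR=-225/2146 → advance -1; mR−mL=-65/2146 → turn -1·90°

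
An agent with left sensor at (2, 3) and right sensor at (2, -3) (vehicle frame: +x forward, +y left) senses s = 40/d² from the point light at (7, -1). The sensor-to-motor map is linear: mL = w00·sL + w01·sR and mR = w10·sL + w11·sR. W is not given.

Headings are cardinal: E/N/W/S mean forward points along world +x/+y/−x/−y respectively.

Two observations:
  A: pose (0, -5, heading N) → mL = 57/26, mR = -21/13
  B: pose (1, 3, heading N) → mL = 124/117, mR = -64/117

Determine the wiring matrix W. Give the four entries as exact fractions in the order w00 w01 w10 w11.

1/2 1 1 -1

obs A: pose=(0,-5,N) → sL=5/13, sR=2, mL=57/26, mR=-21/13
obs B: pose=(1,3,N) → sL=40/117, sR=8/9, mL=124/117, mR=-64/117
sensor matrix S = [[5/13, 2], [40/117, 8/9]]; det S = -40/117
solve [mL_A; mL_B] = S·[w00; w01] and [mR_A; mR_B] = S·[w10; w11]:
  w00 = 1/2, w01 = 1, w10 = 1, w11 = -1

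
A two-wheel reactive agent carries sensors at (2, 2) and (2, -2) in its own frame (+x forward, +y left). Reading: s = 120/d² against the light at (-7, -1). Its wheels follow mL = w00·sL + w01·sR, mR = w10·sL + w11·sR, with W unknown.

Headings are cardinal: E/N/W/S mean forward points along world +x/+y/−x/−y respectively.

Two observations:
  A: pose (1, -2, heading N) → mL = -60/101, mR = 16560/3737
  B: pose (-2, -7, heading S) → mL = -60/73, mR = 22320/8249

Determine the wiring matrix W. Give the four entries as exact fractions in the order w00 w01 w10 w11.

0 -1/2 1 1

obs A: pose=(1,-2,N) → sL=120/37, sR=120/101, mL=-60/101, mR=16560/3737
obs B: pose=(-2,-7,S) → sL=120/113, sR=120/73, mL=-60/73, mR=22320/8249
sensor matrix S = [[120/37, 120/101], [120/113, 120/73]]; det S = 125452800/30826513
solve [mL_A; mL_B] = S·[w00; w01] and [mR_A; mR_B] = S·[w10; w11]:
  w00 = 0, w01 = -1/2, w10 = 1, w11 = 1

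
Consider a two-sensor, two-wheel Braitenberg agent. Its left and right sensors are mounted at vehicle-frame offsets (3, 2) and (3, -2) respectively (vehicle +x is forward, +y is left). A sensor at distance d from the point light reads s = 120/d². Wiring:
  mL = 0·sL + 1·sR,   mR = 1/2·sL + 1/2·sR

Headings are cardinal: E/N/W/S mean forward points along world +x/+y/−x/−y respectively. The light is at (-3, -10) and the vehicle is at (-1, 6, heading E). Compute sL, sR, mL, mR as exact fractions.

left sensor world pos  = (2, 8); dL² = 349
right sensor world pos = (2, 4); dR² = 221
sL = 120/349 = 120/349
sR = 120/221 = 120/221
mL = 0·sL + 1·sR = 120/221
mR = 1/2·sL + 1/2·sR = 34200/77129

120/349 120/221 120/221 34200/77129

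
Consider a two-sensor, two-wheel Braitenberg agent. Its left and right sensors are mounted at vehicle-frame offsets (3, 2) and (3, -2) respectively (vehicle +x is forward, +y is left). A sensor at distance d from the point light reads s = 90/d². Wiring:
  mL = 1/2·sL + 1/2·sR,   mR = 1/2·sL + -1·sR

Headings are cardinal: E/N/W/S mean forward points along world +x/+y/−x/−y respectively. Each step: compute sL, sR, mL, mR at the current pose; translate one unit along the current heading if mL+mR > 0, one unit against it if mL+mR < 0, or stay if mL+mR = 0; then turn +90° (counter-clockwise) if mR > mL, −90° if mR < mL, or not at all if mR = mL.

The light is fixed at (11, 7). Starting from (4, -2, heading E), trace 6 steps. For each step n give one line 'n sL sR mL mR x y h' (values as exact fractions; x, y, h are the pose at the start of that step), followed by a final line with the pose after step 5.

n=0: pose=(4,-2,E); sL=18/13, sR=90/137; mL=1818/1781, mR=63/1781; mL+mR=1881/1781 → advance +1; mR−mL=-135/137 → turn -1·90°
n=1: pose=(5,-2,S); sL=9/16, sR=45/104; mL=207/416, mR=-63/416; mL+mR=9/26 → advance +1; mR−mL=-135/208 → turn -1·90°
n=2: pose=(5,-3,W); sL=2/5, sR=18/29; mL=74/145, mR=-61/145; mL+mR=13/145 → advance +1; mR−mL=-27/29 → turn -1·90°
n=3: pose=(4,-3,N); sL=9/13, sR=45/37; mL=459/481, mR=-837/962; mL+mR=81/962 → advance +1; mR−mL=-135/74 → turn -1·90°
n=4: pose=(4,-2,E); sL=18/13, sR=90/137; mL=1818/1781, mR=63/1781; mL+mR=1881/1781 → advance +1; mR−mL=-135/137 → turn -1·90°
n=5: pose=(5,-2,S); sL=9/16, sR=45/104; mL=207/416, mR=-63/416; mL+mR=9/26 → advance +1; mR−mL=-135/208 → turn -1·90°

0 18/13 90/137 1818/1781 63/1781 4 -2 E
1 9/16 45/104 207/416 -63/416 5 -2 S
2 2/5 18/29 74/145 -61/145 5 -3 W
3 9/13 45/37 459/481 -837/962 4 -3 N
4 18/13 90/137 1818/1781 63/1781 4 -2 E
5 9/16 45/104 207/416 -63/416 5 -2 S
final 5 -3 W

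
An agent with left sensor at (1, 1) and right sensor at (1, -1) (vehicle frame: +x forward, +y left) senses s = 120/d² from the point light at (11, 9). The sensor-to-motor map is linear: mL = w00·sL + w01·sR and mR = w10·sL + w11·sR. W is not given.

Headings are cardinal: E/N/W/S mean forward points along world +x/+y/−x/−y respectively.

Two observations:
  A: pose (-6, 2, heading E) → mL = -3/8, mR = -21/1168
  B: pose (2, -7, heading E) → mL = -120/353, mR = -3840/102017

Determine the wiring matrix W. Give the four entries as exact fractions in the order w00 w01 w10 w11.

obs A: pose=(-6,2,E) → sL=30/73, sR=3/8, mL=-3/8, mR=-21/1168
obs B: pose=(2,-7,E) → sL=120/289, sR=120/353, mL=-120/353, mR=-3840/102017
sensor matrix S = [[30/73, 3/8], [120/289, 120/353]]; det S = -119205/7447241
solve [mL_A; mL_B] = S·[w00; w01] and [mR_A; mR_B] = S·[w10; w11]:
  w00 = 0, w01 = -1, w10 = -1/2, w11 = 1/2

0 -1 -1/2 1/2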